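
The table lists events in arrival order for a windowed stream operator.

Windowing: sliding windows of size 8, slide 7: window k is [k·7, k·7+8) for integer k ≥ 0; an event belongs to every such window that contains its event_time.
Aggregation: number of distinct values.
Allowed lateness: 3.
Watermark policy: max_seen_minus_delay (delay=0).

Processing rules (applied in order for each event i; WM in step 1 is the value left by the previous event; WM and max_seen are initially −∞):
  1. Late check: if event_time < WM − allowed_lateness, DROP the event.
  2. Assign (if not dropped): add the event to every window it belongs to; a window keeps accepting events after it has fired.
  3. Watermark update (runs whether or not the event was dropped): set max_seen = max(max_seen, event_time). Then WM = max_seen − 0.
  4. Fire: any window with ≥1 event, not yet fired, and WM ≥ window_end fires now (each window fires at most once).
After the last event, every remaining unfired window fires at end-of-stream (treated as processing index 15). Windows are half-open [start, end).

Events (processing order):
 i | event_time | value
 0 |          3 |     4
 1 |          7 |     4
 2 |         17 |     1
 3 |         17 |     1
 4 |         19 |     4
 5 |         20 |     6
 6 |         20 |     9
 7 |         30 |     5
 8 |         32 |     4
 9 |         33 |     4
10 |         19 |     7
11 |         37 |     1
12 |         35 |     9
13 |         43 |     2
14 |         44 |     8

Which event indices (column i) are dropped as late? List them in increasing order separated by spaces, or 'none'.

10

i=0 t=3 v=4: → [0,8); WM=3
i=1 t=7 v=4: → [7,15),[0,8); WM=7
i=2 t=17 v=1: → [14,22); WM=17; [0,8) fires=1 [7,15) fires=1
i=3 t=17 v=1: → [14,22); WM=17
i=4 t=19 v=4: → [14,22); WM=19
i=5 t=20 v=6: → [14,22); WM=20
i=6 t=20 v=9: → [14,22); WM=20
i=7 t=30 v=5: → [28,36); WM=30; [14,22) fires=4
i=8 t=32 v=4: → [28,36); WM=32
i=9 t=33 v=4: → [28,36); WM=33
i=10 t=19 v=7: DROP (t<33-3); WM=33
i=11 t=37 v=1: → [35,43); WM=37; [28,36) fires=2
i=12 t=35 v=9: → [35,43),[28,36); WM=37
i=13 t=43 v=2: → [42,50); WM=43; [35,43) fires=2
i=14 t=44 v=8: → [42,50); WM=44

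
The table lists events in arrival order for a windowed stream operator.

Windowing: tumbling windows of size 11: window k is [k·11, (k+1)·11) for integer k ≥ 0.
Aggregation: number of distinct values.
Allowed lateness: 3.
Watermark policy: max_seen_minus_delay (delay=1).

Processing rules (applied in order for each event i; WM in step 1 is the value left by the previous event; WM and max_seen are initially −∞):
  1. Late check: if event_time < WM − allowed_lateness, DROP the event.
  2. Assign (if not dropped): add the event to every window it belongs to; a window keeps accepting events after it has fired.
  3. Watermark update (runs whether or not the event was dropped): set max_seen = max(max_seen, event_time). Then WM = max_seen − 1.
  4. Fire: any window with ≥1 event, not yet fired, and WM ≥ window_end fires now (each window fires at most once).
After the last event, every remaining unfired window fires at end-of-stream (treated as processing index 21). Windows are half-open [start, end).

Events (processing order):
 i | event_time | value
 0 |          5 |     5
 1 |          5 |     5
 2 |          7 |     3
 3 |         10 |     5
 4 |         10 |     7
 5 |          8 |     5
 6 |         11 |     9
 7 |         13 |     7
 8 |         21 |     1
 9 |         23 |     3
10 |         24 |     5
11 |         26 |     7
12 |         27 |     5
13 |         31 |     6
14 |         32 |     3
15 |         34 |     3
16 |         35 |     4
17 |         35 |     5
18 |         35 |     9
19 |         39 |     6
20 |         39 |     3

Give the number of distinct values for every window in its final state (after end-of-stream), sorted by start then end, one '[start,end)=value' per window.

i=0 t=5 v=5: → [0,11); WM=4
i=1 t=5 v=5: → [0,11); WM=4
i=2 t=7 v=3: → [0,11); WM=6
i=3 t=10 v=5: → [0,11); WM=9
i=4 t=10 v=7: → [0,11); WM=9
i=5 t=8 v=5: → [0,11); WM=9
i=6 t=11 v=9: → [11,22); WM=10
i=7 t=13 v=7: → [11,22); WM=12; [0,11) fires=3
i=8 t=21 v=1: → [11,22); WM=20
i=9 t=23 v=3: → [22,33); WM=22; [11,22) fires=3
i=10 t=24 v=5: → [22,33); WM=23
i=11 t=26 v=7: → [22,33); WM=25
i=12 t=27 v=5: → [22,33); WM=26
i=13 t=31 v=6: → [22,33); WM=30
i=14 t=32 v=3: → [22,33); WM=31
i=15 t=34 v=3: → [33,44); WM=33; [22,33) fires=4
i=16 t=35 v=4: → [33,44); WM=34
i=17 t=35 v=5: → [33,44); WM=34
i=18 t=35 v=9: → [33,44); WM=34
i=19 t=39 v=6: → [33,44); WM=38
i=20 t=39 v=3: → [33,44); WM=38

[0,11)=3 [11,22)=3 [22,33)=4 [33,44)=5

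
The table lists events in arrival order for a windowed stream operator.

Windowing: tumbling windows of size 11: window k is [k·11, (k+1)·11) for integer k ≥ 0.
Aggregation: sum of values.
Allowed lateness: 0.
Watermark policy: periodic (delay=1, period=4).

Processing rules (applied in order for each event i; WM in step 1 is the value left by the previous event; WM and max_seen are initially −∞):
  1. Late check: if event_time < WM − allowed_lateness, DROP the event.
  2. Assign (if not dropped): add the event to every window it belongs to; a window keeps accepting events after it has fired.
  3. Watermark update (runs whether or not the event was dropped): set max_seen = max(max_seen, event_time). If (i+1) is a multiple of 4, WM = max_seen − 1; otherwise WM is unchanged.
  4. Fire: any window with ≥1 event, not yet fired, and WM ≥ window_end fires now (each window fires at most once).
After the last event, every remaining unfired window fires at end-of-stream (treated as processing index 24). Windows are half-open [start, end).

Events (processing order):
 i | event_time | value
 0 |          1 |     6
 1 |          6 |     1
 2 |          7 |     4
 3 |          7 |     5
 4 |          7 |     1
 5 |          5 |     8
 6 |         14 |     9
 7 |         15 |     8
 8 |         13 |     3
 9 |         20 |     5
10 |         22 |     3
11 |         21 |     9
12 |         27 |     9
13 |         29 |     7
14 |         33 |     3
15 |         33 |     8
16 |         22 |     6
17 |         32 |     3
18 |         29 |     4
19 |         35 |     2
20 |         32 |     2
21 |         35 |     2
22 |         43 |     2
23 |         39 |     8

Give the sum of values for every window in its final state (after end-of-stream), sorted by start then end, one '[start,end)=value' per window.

i=0 t=1 v=6: → [0,11); WM=−∞
i=1 t=6 v=1: → [0,11); WM=−∞
i=2 t=7 v=4: → [0,11); WM=−∞
i=3 t=7 v=5: → [0,11); WM=6
i=4 t=7 v=1: → [0,11); WM=6
i=5 t=5 v=8: DROP (t<6-0); WM=6
i=6 t=14 v=9: → [11,22); WM=6
i=7 t=15 v=8: → [11,22); WM=14; [0,11) fires=17
i=8 t=13 v=3: DROP (t<14-0); WM=14
i=9 t=20 v=5: → [11,22); WM=14
i=10 t=22 v=3: → [22,33); WM=14
i=11 t=21 v=9: → [11,22); WM=21
i=12 t=27 v=9: → [22,33); WM=21
i=13 t=29 v=7: → [22,33); WM=21
i=14 t=33 v=3: → [33,44); WM=21
i=15 t=33 v=8: → [33,44); WM=32; [11,22) fires=31
i=16 t=22 v=6: DROP (t<32-0); WM=32
i=17 t=32 v=3: → [22,33); WM=32
i=18 t=29 v=4: DROP (t<32-0); WM=32
i=19 t=35 v=2: → [33,44); WM=34; [22,33) fires=22
i=20 t=32 v=2: DROP (t<34-0); WM=34
i=21 t=35 v=2: → [33,44); WM=34
i=22 t=43 v=2: → [33,44); WM=34
i=23 t=39 v=8: → [33,44); WM=42

[0,11)=17 [11,22)=31 [22,33)=22 [33,44)=25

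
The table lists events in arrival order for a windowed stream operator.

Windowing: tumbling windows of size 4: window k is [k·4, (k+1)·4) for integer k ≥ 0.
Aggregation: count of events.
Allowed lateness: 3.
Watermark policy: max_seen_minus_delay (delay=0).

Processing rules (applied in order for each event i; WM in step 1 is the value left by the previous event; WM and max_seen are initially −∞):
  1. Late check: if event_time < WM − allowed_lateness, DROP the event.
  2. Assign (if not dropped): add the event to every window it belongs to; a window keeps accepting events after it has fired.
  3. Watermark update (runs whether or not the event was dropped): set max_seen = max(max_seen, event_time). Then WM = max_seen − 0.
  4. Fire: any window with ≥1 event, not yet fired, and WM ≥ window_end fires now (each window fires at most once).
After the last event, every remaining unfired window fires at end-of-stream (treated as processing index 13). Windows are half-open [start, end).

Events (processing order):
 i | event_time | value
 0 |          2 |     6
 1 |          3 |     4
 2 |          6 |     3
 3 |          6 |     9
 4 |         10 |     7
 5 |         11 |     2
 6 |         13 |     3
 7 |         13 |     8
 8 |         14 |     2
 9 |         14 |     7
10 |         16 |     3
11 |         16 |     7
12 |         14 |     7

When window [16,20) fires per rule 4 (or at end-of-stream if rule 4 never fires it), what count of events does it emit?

i=0 t=2 v=6: → [0,4); WM=2
i=1 t=3 v=4: → [0,4); WM=3
i=2 t=6 v=3: → [4,8); WM=6; [0,4) fires=2
i=3 t=6 v=9: → [4,8); WM=6
i=4 t=10 v=7: → [8,12); WM=10; [4,8) fires=2
i=5 t=11 v=2: → [8,12); WM=11
i=6 t=13 v=3: → [12,16); WM=13; [8,12) fires=2
i=7 t=13 v=8: → [12,16); WM=13
i=8 t=14 v=2: → [12,16); WM=14
i=9 t=14 v=7: → [12,16); WM=14
i=10 t=16 v=3: → [16,20); WM=16; [12,16) fires=4
i=11 t=16 v=7: → [16,20); WM=16
i=12 t=14 v=7: → [12,16); WM=16

2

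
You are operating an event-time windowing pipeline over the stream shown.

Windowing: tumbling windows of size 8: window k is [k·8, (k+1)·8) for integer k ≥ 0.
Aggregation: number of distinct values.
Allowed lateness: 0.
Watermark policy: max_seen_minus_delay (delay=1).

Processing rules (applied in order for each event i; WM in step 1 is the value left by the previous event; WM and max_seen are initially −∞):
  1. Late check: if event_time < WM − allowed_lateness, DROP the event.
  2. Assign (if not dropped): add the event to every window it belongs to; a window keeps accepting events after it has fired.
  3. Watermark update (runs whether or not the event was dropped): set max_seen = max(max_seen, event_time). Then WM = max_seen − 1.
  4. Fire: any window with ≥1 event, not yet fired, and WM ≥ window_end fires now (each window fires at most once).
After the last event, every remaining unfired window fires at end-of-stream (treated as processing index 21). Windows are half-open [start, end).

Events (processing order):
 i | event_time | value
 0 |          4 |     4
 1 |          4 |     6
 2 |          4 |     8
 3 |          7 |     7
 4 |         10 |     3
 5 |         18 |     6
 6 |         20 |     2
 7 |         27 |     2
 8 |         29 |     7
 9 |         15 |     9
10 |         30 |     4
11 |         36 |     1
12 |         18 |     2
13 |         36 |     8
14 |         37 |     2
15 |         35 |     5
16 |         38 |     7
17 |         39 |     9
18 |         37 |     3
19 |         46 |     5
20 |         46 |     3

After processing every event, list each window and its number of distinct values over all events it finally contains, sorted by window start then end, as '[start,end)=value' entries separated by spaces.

[0,8)=4 [8,16)=1 [16,24)=2 [24,32)=3 [32,40)=5 [40,48)=2

i=0 t=4 v=4: → [0,8); WM=3
i=1 t=4 v=6: → [0,8); WM=3
i=2 t=4 v=8: → [0,8); WM=3
i=3 t=7 v=7: → [0,8); WM=6
i=4 t=10 v=3: → [8,16); WM=9; [0,8) fires=4
i=5 t=18 v=6: → [16,24); WM=17; [8,16) fires=1
i=6 t=20 v=2: → [16,24); WM=19
i=7 t=27 v=2: → [24,32); WM=26; [16,24) fires=2
i=8 t=29 v=7: → [24,32); WM=28
i=9 t=15 v=9: DROP (t<28-0); WM=28
i=10 t=30 v=4: → [24,32); WM=29
i=11 t=36 v=1: → [32,40); WM=35; [24,32) fires=3
i=12 t=18 v=2: DROP (t<35-0); WM=35
i=13 t=36 v=8: → [32,40); WM=35
i=14 t=37 v=2: → [32,40); WM=36
i=15 t=35 v=5: DROP (t<36-0); WM=36
i=16 t=38 v=7: → [32,40); WM=37
i=17 t=39 v=9: → [32,40); WM=38
i=18 t=37 v=3: DROP (t<38-0); WM=38
i=19 t=46 v=5: → [40,48); WM=45; [32,40) fires=5
i=20 t=46 v=3: → [40,48); WM=45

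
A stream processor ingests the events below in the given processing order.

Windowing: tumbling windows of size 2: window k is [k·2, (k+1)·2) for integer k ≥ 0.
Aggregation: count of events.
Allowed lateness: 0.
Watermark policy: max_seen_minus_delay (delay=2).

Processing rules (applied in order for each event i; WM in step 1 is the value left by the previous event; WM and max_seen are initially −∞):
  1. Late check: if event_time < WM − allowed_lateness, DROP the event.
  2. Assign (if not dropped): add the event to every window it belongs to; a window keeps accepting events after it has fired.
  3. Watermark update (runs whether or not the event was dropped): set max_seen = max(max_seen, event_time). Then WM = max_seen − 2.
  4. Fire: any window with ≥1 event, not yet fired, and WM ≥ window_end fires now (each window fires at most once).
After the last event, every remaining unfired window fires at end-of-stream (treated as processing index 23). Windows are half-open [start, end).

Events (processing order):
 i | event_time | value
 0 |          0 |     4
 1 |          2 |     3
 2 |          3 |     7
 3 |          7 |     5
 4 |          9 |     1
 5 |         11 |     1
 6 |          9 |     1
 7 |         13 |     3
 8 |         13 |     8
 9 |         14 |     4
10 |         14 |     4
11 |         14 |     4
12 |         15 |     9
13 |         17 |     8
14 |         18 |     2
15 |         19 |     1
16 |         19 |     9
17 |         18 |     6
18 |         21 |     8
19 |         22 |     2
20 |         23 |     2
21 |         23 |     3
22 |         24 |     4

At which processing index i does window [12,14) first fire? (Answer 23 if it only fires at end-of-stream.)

i=0 t=0 v=4: → [0,2); WM=-2
i=1 t=2 v=3: → [2,4); WM=0
i=2 t=3 v=7: → [2,4); WM=1
i=3 t=7 v=5: → [6,8); WM=5; [0,2) fires=1 [2,4) fires=2
i=4 t=9 v=1: → [8,10); WM=7
i=5 t=11 v=1: → [10,12); WM=9; [6,8) fires=1
i=6 t=9 v=1: → [8,10); WM=9
i=7 t=13 v=3: → [12,14); WM=11; [8,10) fires=2
i=8 t=13 v=8: → [12,14); WM=11
i=9 t=14 v=4: → [14,16); WM=12; [10,12) fires=1
i=10 t=14 v=4: → [14,16); WM=12
i=11 t=14 v=4: → [14,16); WM=12
i=12 t=15 v=9: → [14,16); WM=13
i=13 t=17 v=8: → [16,18); WM=15; [12,14) fires=2
i=14 t=18 v=2: → [18,20); WM=16; [14,16) fires=4
i=15 t=19 v=1: → [18,20); WM=17
i=16 t=19 v=9: → [18,20); WM=17
i=17 t=18 v=6: → [18,20); WM=17
i=18 t=21 v=8: → [20,22); WM=19; [16,18) fires=1
i=19 t=22 v=2: → [22,24); WM=20; [18,20) fires=4
i=20 t=23 v=2: → [22,24); WM=21
i=21 t=23 v=3: → [22,24); WM=21
i=22 t=24 v=4: → [24,26); WM=22; [20,22) fires=1

13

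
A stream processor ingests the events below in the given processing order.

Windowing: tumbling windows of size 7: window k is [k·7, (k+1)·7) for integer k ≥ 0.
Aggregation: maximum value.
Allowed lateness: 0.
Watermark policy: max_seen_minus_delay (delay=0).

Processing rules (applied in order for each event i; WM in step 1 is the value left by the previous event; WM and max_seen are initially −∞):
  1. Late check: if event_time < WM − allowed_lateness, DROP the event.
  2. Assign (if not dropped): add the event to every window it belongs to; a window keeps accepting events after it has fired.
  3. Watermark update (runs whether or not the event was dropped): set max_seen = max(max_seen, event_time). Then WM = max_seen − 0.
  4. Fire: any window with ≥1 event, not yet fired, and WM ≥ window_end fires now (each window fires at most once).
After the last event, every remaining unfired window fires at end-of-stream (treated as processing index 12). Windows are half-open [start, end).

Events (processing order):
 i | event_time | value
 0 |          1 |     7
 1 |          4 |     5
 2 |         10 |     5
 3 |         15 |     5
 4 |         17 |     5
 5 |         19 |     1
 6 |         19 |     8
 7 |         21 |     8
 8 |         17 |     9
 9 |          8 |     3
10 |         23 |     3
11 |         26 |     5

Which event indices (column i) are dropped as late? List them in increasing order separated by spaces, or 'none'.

i=0 t=1 v=7: → [0,7); WM=1
i=1 t=4 v=5: → [0,7); WM=4
i=2 t=10 v=5: → [7,14); WM=10; [0,7) fires=7
i=3 t=15 v=5: → [14,21); WM=15; [7,14) fires=5
i=4 t=17 v=5: → [14,21); WM=17
i=5 t=19 v=1: → [14,21); WM=19
i=6 t=19 v=8: → [14,21); WM=19
i=7 t=21 v=8: → [21,28); WM=21; [14,21) fires=8
i=8 t=17 v=9: DROP (t<21-0); WM=21
i=9 t=8 v=3: DROP (t<21-0); WM=21
i=10 t=23 v=3: → [21,28); WM=23
i=11 t=26 v=5: → [21,28); WM=26

8 9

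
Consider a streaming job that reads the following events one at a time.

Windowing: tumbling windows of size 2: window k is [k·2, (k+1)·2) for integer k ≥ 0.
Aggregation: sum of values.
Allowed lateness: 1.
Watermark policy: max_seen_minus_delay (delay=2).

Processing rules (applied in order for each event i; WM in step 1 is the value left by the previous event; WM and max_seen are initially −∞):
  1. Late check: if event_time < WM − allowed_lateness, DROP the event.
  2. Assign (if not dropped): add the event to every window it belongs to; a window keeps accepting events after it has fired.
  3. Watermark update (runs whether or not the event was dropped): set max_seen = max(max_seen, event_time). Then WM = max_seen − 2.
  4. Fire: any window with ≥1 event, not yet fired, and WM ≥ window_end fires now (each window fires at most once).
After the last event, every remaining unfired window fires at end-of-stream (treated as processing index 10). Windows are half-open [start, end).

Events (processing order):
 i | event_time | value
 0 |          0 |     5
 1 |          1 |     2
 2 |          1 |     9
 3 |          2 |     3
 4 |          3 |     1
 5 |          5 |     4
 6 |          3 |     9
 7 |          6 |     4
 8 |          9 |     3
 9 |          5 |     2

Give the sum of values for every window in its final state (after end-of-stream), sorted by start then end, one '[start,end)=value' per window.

i=0 t=0 v=5: → [0,2); WM=-2
i=1 t=1 v=2: → [0,2); WM=-1
i=2 t=1 v=9: → [0,2); WM=-1
i=3 t=2 v=3: → [2,4); WM=0
i=4 t=3 v=1: → [2,4); WM=1
i=5 t=5 v=4: → [4,6); WM=3; [0,2) fires=16
i=6 t=3 v=9: → [2,4); WM=3
i=7 t=6 v=4: → [6,8); WM=4; [2,4) fires=13
i=8 t=9 v=3: → [8,10); WM=7; [4,6) fires=4
i=9 t=5 v=2: DROP (t<7-1); WM=7

[0,2)=16 [2,4)=13 [4,6)=4 [6,8)=4 [8,10)=3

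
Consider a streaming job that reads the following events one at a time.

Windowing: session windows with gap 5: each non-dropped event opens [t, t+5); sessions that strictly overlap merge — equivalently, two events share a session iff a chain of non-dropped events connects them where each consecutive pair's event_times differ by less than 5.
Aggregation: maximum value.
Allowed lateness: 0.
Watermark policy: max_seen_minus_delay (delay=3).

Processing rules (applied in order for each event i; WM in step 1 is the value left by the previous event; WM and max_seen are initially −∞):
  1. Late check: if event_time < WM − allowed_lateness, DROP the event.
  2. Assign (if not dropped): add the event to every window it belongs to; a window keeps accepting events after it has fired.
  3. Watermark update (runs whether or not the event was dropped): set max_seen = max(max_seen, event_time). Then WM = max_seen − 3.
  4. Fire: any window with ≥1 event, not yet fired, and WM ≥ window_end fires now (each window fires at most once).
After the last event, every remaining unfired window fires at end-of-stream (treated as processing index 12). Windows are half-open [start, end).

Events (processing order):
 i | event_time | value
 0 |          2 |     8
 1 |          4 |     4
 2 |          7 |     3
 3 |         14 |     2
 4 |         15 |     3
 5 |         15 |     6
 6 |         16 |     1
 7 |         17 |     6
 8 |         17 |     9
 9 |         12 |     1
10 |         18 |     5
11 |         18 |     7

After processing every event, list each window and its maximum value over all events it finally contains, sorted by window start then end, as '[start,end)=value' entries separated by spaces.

i=0 t=2 v=8: → [2,7); WM=-1
i=1 t=4 v=4: → [2,9); WM=1
i=2 t=7 v=3: → [2,12); WM=4
i=3 t=14 v=2: → [14,19); WM=11
i=4 t=15 v=3: → [14,20); WM=12
i=5 t=15 v=6: → [14,20); WM=12
i=6 t=16 v=1: → [14,21); WM=13
i=7 t=17 v=6: → [14,22); WM=14
i=8 t=17 v=9: → [14,22); WM=14
i=9 t=12 v=1: DROP (t<14-0); WM=14
i=10 t=18 v=5: → [14,23); WM=15
i=11 t=18 v=7: → [14,23); WM=15

[2,12)=8 [14,23)=9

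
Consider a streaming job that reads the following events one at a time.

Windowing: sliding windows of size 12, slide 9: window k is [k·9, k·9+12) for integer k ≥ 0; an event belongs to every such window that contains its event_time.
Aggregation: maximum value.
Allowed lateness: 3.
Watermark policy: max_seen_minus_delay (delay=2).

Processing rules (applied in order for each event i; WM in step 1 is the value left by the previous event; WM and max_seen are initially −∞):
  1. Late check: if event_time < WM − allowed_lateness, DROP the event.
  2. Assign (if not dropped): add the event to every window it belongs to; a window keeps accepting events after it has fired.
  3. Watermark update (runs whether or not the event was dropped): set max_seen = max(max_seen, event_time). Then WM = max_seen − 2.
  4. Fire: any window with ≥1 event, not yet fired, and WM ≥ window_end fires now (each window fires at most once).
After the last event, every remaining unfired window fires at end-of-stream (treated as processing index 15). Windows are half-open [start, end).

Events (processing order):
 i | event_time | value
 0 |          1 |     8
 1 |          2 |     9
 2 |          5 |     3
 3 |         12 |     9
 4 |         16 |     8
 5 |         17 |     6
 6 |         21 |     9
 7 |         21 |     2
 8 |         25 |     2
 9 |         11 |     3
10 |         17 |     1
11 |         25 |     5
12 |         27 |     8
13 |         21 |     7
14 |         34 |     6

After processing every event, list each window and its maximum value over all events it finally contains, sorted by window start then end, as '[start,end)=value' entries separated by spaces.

[0,12)=9 [9,21)=9 [18,30)=9 [27,39)=8

i=0 t=1 v=8: → [0,12); WM=-1
i=1 t=2 v=9: → [0,12); WM=0
i=2 t=5 v=3: → [0,12); WM=3
i=3 t=12 v=9: → [9,21); WM=10
i=4 t=16 v=8: → [9,21); WM=14; [0,12) fires=9
i=5 t=17 v=6: → [9,21); WM=15
i=6 t=21 v=9: → [18,30); WM=19
i=7 t=21 v=2: → [18,30); WM=19
i=8 t=25 v=2: → [18,30); WM=23; [9,21) fires=9
i=9 t=11 v=3: DROP (t<23-3); WM=23
i=10 t=17 v=1: DROP (t<23-3); WM=23
i=11 t=25 v=5: → [18,30); WM=23
i=12 t=27 v=8: → [27,39),[18,30); WM=25
i=13 t=21 v=7: DROP (t<25-3); WM=25
i=14 t=34 v=6: → [27,39); WM=32; [18,30) fires=9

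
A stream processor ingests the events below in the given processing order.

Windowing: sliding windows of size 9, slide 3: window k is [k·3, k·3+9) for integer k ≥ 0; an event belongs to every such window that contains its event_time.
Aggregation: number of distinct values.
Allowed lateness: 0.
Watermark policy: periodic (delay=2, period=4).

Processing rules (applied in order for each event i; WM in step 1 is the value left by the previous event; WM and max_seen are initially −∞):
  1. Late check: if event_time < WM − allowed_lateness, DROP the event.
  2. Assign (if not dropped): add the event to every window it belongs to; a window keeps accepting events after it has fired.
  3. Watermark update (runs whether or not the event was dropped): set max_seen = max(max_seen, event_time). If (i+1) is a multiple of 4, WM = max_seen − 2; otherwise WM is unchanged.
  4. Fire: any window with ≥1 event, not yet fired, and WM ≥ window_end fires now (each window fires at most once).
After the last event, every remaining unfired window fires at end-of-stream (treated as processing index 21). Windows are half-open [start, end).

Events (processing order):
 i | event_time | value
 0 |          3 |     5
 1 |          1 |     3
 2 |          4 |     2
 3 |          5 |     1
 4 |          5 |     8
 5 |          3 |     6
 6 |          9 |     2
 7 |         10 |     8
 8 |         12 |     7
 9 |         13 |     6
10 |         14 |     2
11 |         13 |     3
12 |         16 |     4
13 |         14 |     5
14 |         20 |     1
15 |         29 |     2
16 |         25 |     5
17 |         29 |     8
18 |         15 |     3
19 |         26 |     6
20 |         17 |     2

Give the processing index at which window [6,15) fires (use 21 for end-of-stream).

15

i=0 t=3 v=5: → [3,12),[0,9); WM=−∞
i=1 t=1 v=3: → [0,9); WM=−∞
i=2 t=4 v=2: → [3,12),[0,9); WM=−∞
i=3 t=5 v=1: → [3,12),[0,9); WM=3
i=4 t=5 v=8: → [3,12),[0,9); WM=3
i=5 t=3 v=6: → [3,12),[0,9); WM=3
i=6 t=9 v=2: → [9,18),[6,15),[3,12); WM=3
i=7 t=10 v=8: → [9,18),[6,15),[3,12); WM=8
i=8 t=12 v=7: → [12,21),[9,18),[6,15); WM=8
i=9 t=13 v=6: → [12,21),[9,18),[6,15); WM=8
i=10 t=14 v=2: → [12,21),[9,18),[6,15); WM=8
i=11 t=13 v=3: → [12,21),[9,18),[6,15); WM=12; [0,9) fires=6 [3,12) fires=5
i=12 t=16 v=4: → [15,24),[12,21),[9,18); WM=12
i=13 t=14 v=5: → [12,21),[9,18),[6,15); WM=12
i=14 t=20 v=1: → [18,27),[15,24),[12,21); WM=12
i=15 t=29 v=2: → [27,36),[24,33),[21,30); WM=27; [6,15) fires=6 [9,18) fires=7 [12,21) fires=7 [15,24) fires=2 [18,27) fires=1
i=16 t=25 v=5: DROP (t<27-0); WM=27
i=17 t=29 v=8: → [27,36),[24,33),[21,30); WM=27
i=18 t=15 v=3: DROP (t<27-0); WM=27
i=19 t=26 v=6: DROP (t<27-0); WM=27
i=20 t=17 v=2: DROP (t<27-0); WM=27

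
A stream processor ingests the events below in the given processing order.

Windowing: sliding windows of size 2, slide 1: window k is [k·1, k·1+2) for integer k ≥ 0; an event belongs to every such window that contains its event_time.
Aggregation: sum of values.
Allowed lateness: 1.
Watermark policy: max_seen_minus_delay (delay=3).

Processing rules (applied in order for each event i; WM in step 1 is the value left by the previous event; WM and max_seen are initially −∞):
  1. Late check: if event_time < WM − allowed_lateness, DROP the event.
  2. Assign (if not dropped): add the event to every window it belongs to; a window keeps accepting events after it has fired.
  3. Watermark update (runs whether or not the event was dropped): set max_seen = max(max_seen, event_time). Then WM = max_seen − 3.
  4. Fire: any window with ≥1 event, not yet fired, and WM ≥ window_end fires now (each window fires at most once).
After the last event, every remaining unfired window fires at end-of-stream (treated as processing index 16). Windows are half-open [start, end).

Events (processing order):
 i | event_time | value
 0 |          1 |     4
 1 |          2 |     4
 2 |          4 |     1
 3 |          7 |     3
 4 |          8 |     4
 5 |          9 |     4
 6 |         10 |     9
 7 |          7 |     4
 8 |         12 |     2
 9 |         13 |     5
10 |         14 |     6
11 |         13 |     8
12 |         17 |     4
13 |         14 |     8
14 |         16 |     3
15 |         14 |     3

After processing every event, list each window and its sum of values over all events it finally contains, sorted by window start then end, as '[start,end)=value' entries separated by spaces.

i=0 t=1 v=4: → [1,3),[0,2); WM=-2
i=1 t=2 v=4: → [2,4),[1,3); WM=-1
i=2 t=4 v=1: → [4,6),[3,5); WM=1
i=3 t=7 v=3: → [7,9),[6,8); WM=4; [0,2) fires=4 [1,3) fires=8 [2,4) fires=4
i=4 t=8 v=4: → [8,10),[7,9); WM=5; [3,5) fires=1
i=5 t=9 v=4: → [9,11),[8,10); WM=6; [4,6) fires=1
i=6 t=10 v=9: → [10,12),[9,11); WM=7
i=7 t=7 v=4: → [7,9),[6,8); WM=7
i=8 t=12 v=2: → [12,14),[11,13); WM=9; [6,8) fires=7 [7,9) fires=11
i=9 t=13 v=5: → [13,15),[12,14); WM=10; [8,10) fires=8
i=10 t=14 v=6: → [14,16),[13,15); WM=11; [9,11) fires=13
i=11 t=13 v=8: → [13,15),[12,14); WM=11
i=12 t=17 v=4: → [17,19),[16,18); WM=14; [10,12) fires=9 [11,13) fires=2 [12,14) fires=15
i=13 t=14 v=8: → [14,16),[13,15); WM=14
i=14 t=16 v=3: → [16,18),[15,17); WM=14
i=15 t=14 v=3: → [14,16),[13,15); WM=14

[0,2)=4 [1,3)=8 [2,4)=4 [3,5)=1 [4,6)=1 [6,8)=7 [7,9)=11 [8,10)=8 [9,11)=13 [10,12)=9 [11,13)=2 [12,14)=15 [13,15)=30 [14,16)=17 [15,17)=3 [16,18)=7 [17,19)=4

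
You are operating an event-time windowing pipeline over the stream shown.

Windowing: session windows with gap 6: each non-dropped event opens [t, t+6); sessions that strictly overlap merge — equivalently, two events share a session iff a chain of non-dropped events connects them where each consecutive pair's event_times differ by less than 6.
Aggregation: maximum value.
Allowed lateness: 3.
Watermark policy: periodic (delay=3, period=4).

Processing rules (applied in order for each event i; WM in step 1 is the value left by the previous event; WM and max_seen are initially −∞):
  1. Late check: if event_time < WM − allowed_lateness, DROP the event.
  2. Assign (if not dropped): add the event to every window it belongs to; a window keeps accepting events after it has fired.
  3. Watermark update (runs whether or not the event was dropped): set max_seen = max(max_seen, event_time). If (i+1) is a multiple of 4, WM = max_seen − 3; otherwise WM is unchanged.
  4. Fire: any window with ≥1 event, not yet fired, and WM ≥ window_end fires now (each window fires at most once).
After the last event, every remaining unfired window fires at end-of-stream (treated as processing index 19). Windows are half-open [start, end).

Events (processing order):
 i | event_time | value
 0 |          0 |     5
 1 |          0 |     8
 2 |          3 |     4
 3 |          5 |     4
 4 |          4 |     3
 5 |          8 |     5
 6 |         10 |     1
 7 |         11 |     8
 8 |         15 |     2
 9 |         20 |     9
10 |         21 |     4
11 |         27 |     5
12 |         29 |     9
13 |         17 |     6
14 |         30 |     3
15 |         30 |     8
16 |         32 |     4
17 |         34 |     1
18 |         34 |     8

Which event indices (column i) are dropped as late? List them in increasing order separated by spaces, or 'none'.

i=0 t=0 v=5: → [0,6); WM=−∞
i=1 t=0 v=8: → [0,6); WM=−∞
i=2 t=3 v=4: → [0,9); WM=−∞
i=3 t=5 v=4: → [0,11); WM=2
i=4 t=4 v=3: → [0,11); WM=2
i=5 t=8 v=5: → [0,14); WM=2
i=6 t=10 v=1: → [0,16); WM=2
i=7 t=11 v=8: → [0,17); WM=8
i=8 t=15 v=2: → [0,21); WM=8
i=9 t=20 v=9: → [0,26); WM=8
i=10 t=21 v=4: → [0,27); WM=8
i=11 t=27 v=5: → [27,33); WM=24
i=12 t=29 v=9: → [27,35); WM=24
i=13 t=17 v=6: DROP (t<24-3); WM=24
i=14 t=30 v=3: → [27,36); WM=24
i=15 t=30 v=8: → [27,36); WM=27
i=16 t=32 v=4: → [27,38); WM=27
i=17 t=34 v=1: → [27,40); WM=27
i=18 t=34 v=8: → [27,40); WM=27

13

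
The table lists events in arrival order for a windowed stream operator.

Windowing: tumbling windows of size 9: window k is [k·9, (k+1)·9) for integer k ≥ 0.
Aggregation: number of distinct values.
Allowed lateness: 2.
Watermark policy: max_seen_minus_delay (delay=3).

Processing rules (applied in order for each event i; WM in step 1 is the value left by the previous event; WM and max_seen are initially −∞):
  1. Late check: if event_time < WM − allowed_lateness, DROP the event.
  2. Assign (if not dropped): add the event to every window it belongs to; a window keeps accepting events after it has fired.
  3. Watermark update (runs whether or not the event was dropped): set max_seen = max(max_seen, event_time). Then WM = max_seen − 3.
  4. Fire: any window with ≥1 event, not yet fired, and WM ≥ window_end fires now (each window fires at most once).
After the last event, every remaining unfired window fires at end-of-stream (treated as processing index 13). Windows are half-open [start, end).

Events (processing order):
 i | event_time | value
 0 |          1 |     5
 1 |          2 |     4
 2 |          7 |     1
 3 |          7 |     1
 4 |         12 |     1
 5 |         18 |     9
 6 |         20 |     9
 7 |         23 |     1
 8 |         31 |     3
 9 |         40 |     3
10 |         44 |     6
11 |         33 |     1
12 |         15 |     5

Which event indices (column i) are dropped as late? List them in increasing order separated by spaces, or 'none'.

i=0 t=1 v=5: → [0,9); WM=-2
i=1 t=2 v=4: → [0,9); WM=-1
i=2 t=7 v=1: → [0,9); WM=4
i=3 t=7 v=1: → [0,9); WM=4
i=4 t=12 v=1: → [9,18); WM=9; [0,9) fires=3
i=5 t=18 v=9: → [18,27); WM=15
i=6 t=20 v=9: → [18,27); WM=17
i=7 t=23 v=1: → [18,27); WM=20; [9,18) fires=1
i=8 t=31 v=3: → [27,36); WM=28; [18,27) fires=2
i=9 t=40 v=3: → [36,45); WM=37; [27,36) fires=1
i=10 t=44 v=6: → [36,45); WM=41
i=11 t=33 v=1: DROP (t<41-2); WM=41
i=12 t=15 v=5: DROP (t<41-2); WM=41

11 12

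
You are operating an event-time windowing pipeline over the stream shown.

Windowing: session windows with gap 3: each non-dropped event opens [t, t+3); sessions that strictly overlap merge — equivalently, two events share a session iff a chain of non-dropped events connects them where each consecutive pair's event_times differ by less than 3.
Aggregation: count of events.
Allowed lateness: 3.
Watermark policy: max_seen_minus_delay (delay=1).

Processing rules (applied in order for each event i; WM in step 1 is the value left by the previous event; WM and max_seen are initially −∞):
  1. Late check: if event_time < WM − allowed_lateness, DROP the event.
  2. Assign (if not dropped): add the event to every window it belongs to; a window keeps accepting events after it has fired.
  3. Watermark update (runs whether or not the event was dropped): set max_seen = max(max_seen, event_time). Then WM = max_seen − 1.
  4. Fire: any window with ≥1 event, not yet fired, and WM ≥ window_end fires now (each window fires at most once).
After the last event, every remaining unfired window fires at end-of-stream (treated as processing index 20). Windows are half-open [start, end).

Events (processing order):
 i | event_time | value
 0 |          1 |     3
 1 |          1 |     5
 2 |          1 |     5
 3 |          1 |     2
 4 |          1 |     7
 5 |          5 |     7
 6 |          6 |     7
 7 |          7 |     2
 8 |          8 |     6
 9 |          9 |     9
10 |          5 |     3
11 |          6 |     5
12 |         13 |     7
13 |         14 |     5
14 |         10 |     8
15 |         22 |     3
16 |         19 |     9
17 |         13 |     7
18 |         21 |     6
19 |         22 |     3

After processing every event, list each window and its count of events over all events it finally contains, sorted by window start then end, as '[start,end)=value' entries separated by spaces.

[1,4)=5 [5,13)=8 [13,17)=2 [19,25)=4

i=0 t=1 v=3: → [1,4); WM=0
i=1 t=1 v=5: → [1,4); WM=0
i=2 t=1 v=5: → [1,4); WM=0
i=3 t=1 v=2: → [1,4); WM=0
i=4 t=1 v=7: → [1,4); WM=0
i=5 t=5 v=7: → [5,8); WM=4
i=6 t=6 v=7: → [5,9); WM=5
i=7 t=7 v=2: → [5,10); WM=6
i=8 t=8 v=6: → [5,11); WM=7
i=9 t=9 v=9: → [5,12); WM=8
i=10 t=5 v=3: → [5,12); WM=8
i=11 t=6 v=5: → [5,12); WM=8
i=12 t=13 v=7: → [13,16); WM=12
i=13 t=14 v=5: → [13,17); WM=13
i=14 t=10 v=8: → [5,13); WM=13
i=15 t=22 v=3: → [22,25); WM=21
i=16 t=19 v=9: → [19,22); WM=21
i=17 t=13 v=7: DROP (t<21-3); WM=21
i=18 t=21 v=6: → [19,25); WM=21
i=19 t=22 v=3: → [19,25); WM=21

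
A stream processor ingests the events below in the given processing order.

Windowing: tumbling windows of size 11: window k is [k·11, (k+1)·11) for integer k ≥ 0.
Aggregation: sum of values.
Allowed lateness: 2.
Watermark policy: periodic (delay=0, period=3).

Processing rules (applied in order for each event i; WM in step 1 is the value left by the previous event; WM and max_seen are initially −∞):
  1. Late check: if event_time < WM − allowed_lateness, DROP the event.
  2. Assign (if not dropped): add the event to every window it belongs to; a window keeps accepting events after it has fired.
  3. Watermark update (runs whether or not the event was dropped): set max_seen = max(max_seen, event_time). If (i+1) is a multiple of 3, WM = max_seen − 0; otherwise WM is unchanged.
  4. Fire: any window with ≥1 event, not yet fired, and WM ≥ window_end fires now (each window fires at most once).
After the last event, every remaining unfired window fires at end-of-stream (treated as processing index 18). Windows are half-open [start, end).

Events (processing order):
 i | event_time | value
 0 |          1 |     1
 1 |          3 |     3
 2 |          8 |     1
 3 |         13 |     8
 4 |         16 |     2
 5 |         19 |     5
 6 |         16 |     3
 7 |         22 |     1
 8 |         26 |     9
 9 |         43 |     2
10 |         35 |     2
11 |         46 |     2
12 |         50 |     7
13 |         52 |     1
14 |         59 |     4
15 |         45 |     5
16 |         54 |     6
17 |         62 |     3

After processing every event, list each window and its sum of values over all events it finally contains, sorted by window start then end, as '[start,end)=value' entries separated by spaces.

i=0 t=1 v=1: → [0,11); WM=−∞
i=1 t=3 v=3: → [0,11); WM=−∞
i=2 t=8 v=1: → [0,11); WM=8
i=3 t=13 v=8: → [11,22); WM=8
i=4 t=16 v=2: → [11,22); WM=8
i=5 t=19 v=5: → [11,22); WM=19; [0,11) fires=5
i=6 t=16 v=3: DROP (t<19-2); WM=19
i=7 t=22 v=1: → [22,33); WM=19
i=8 t=26 v=9: → [22,33); WM=26; [11,22) fires=15
i=9 t=43 v=2: → [33,44); WM=26
i=10 t=35 v=2: → [33,44); WM=26
i=11 t=46 v=2: → [44,55); WM=46; [22,33) fires=10 [33,44) fires=4
i=12 t=50 v=7: → [44,55); WM=46
i=13 t=52 v=1: → [44,55); WM=46
i=14 t=59 v=4: → [55,66); WM=59; [44,55) fires=10
i=15 t=45 v=5: DROP (t<59-2); WM=59
i=16 t=54 v=6: DROP (t<59-2); WM=59
i=17 t=62 v=3: → [55,66); WM=62

[0,11)=5 [11,22)=15 [22,33)=10 [33,44)=4 [44,55)=10 [55,66)=7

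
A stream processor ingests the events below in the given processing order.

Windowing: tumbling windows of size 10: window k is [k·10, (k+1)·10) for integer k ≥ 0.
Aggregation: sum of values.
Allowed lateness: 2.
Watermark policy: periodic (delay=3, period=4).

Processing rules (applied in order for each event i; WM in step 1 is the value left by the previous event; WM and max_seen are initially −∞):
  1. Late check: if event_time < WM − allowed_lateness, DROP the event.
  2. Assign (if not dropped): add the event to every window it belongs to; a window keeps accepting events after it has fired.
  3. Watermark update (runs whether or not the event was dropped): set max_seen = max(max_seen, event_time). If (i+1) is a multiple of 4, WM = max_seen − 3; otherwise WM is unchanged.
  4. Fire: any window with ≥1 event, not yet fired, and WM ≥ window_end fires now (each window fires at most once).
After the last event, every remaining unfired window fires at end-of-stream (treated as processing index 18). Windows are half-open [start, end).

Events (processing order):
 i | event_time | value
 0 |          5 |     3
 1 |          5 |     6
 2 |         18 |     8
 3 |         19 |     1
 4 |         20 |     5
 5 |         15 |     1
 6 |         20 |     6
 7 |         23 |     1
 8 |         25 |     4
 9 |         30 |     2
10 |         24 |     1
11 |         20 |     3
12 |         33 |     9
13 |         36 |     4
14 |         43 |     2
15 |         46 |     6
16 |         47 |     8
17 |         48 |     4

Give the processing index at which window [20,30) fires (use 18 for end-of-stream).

15

i=0 t=5 v=3: → [0,10); WM=−∞
i=1 t=5 v=6: → [0,10); WM=−∞
i=2 t=18 v=8: → [10,20); WM=−∞
i=3 t=19 v=1: → [10,20); WM=16; [0,10) fires=9
i=4 t=20 v=5: → [20,30); WM=16
i=5 t=15 v=1: → [10,20); WM=16
i=6 t=20 v=6: → [20,30); WM=16
i=7 t=23 v=1: → [20,30); WM=20; [10,20) fires=10
i=8 t=25 v=4: → [20,30); WM=20
i=9 t=30 v=2: → [30,40); WM=20
i=10 t=24 v=1: → [20,30); WM=20
i=11 t=20 v=3: → [20,30); WM=27
i=12 t=33 v=9: → [30,40); WM=27
i=13 t=36 v=4: → [30,40); WM=27
i=14 t=43 v=2: → [40,50); WM=27
i=15 t=46 v=6: → [40,50); WM=43; [20,30) fires=20 [30,40) fires=15
i=16 t=47 v=8: → [40,50); WM=43
i=17 t=48 v=4: → [40,50); WM=43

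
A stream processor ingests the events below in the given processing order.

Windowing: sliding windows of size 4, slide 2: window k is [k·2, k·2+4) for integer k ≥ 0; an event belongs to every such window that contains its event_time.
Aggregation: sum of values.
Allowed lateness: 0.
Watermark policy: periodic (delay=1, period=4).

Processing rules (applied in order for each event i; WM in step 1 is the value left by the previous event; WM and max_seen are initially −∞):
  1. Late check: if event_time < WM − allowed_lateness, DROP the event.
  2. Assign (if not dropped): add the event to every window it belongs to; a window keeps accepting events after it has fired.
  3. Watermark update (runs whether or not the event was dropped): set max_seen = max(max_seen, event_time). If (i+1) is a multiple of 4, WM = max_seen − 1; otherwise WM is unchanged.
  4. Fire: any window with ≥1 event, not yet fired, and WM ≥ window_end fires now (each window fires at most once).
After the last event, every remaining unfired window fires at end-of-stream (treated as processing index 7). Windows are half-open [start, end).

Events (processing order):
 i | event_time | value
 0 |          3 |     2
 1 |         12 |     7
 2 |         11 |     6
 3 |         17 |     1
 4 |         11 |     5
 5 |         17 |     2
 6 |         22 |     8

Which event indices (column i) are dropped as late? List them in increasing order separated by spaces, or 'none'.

i=0 t=3 v=2: → [2,6),[0,4); WM=−∞
i=1 t=12 v=7: → [12,16),[10,14); WM=−∞
i=2 t=11 v=6: → [10,14),[8,12); WM=−∞
i=3 t=17 v=1: → [16,20),[14,18); WM=16; [0,4) fires=2 [2,6) fires=2 [8,12) fires=6 [10,14) fires=13 [12,16) fires=7
i=4 t=11 v=5: DROP (t<16-0); WM=16
i=5 t=17 v=2: → [16,20),[14,18); WM=16
i=6 t=22 v=8: → [22,26),[20,24); WM=16

4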